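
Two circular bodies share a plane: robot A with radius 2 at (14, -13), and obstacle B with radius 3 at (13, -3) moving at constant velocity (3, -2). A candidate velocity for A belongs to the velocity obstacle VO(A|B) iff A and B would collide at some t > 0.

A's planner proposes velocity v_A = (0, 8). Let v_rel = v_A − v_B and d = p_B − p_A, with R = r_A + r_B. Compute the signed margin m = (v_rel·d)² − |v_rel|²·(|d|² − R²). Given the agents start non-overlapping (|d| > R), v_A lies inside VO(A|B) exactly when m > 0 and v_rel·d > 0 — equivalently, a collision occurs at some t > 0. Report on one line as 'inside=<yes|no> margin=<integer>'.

d = (-1, 10),  |d|² = 101;  R = 2+3 = 5,  c = 101−5² = 76
v_rel = (-3, 10),  |v_rel|² = 109;  v_rel·d = (-3)·(-1) + (10)·(10) = 103
109·t² − 206·t + 76 = 0  ⇒  m = 103² − 109·76 = 2325
m = 2325 > 0,  v_rel·d = 103 > 0  ⇒  inside

inside=yes margin=2325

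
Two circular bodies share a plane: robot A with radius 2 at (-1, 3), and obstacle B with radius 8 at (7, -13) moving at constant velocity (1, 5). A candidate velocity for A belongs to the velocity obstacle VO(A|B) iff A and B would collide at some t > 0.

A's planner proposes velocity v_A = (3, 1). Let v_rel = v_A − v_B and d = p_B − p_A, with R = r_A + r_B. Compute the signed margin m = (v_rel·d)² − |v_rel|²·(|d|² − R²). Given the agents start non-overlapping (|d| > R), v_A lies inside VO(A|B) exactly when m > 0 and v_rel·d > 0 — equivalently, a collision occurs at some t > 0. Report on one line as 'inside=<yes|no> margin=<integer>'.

d = (8, -16),  |d|² = 320;  R = 2+8 = 10,  c = 320−10² = 220
v_rel = (2, -4),  |v_rel|² = 20;  v_rel·d = (2)·(8) + (-4)·(-16) = 80
20·t² − 160·t + 220 = 0  ⇒  m = 80² − 20·220 = 2000
m = 2000 > 0,  v_rel·d = 80 > 0  ⇒  inside

inside=yes margin=2000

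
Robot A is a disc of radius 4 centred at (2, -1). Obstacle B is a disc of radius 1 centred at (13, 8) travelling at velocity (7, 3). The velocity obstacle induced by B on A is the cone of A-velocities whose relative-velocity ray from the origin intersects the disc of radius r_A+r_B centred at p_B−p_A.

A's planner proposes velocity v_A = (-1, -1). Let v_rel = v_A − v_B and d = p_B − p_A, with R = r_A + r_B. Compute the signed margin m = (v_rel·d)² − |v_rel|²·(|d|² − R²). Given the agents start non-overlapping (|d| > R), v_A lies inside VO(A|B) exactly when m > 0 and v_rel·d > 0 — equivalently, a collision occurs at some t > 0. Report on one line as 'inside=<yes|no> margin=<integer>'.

d = (11, 9),  |d|² = 202;  R = 4+1 = 5,  c = 202−5² = 177
v_rel = (-8, -4),  |v_rel|² = 80;  v_rel·d = (-8)·(11) + (-4)·(9) = -124
80·t² + 248·t + 177 = 0  ⇒  m = (-124)² − 80·177 = 1216
m = 1216 > 0,  v_rel·d = -124 < 0  ⇒  outside

inside=no margin=1216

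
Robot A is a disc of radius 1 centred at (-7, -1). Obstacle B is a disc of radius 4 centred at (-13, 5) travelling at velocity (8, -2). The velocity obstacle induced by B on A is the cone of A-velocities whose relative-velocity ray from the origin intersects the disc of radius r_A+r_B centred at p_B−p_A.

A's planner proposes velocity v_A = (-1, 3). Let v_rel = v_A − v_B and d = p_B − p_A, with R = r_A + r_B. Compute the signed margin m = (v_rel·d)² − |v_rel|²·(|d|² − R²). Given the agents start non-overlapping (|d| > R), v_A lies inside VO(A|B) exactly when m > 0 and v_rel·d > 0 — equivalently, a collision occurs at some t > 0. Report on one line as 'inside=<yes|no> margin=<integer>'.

d = (-6, 6),  |d|² = 72;  R = 1+4 = 5,  c = 72−5² = 47
v_rel = (-9, 5),  |v_rel|² = 106;  v_rel·d = (-9)·(-6) + (5)·(6) = 84
106·t² − 168·t + 47 = 0  ⇒  m = 84² − 106·47 = 2074
m = 2074 > 0,  v_rel·d = 84 > 0  ⇒  inside

inside=yes margin=2074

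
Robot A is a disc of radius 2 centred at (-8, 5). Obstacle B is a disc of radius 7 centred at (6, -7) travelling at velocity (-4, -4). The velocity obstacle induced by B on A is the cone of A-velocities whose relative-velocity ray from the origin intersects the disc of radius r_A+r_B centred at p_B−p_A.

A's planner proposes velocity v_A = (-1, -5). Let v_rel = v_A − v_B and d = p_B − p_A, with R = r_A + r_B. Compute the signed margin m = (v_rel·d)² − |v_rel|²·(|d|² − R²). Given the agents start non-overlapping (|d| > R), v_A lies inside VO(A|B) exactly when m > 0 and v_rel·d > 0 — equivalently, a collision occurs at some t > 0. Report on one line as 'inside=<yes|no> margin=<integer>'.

d = (14, -12),  |d|² = 340;  R = 2+7 = 9,  c = 340−9² = 259
v_rel = (3, -1),  |v_rel|² = 10;  v_rel·d = (3)·(14) + (-1)·(-12) = 54
10·t² − 108·t + 259 = 0  ⇒  m = 54² − 10·259 = 326
m = 326 > 0,  v_rel·d = 54 > 0  ⇒  inside

inside=yes margin=326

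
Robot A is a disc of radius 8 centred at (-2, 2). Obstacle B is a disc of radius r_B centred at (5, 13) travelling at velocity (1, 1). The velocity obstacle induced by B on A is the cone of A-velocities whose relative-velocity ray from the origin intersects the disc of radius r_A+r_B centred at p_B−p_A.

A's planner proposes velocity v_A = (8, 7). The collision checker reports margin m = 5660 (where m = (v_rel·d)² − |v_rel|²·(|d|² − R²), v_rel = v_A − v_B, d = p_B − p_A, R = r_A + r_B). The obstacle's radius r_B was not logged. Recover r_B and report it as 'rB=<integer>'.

m = 5660
d = (7, 11);  v_rel = (7, 6),  |v_rel|² = 85
v_rel×d = (7)·(11) − (6)·(7) = 35
since m = R²·85 − 35²:  R² = (1225 + 5660) / 85 = 81
R = √81 = 9  ⇒  r_B = 9 − 8 = 1

rB=1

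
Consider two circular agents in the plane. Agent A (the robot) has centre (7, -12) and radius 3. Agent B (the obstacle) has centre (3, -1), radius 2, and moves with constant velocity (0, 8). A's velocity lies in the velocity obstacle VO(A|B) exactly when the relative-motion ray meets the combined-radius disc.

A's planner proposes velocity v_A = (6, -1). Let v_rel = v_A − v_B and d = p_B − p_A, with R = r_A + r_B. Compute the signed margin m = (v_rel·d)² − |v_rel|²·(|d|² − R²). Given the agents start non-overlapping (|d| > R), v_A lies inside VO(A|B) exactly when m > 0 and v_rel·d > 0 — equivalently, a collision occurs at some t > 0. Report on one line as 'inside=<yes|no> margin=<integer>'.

d = (-4, 11),  |d|² = 137;  R = 3+2 = 5,  c = 137−5² = 112
v_rel = (6, -9),  |v_rel|² = 117;  v_rel·d = (6)·(-4) + (-9)·(11) = -123
117·t² + 246·t + 112 = 0  ⇒  m = (-123)² − 117·112 = 2025
m = 2025 > 0,  v_rel·d = -123 < 0  ⇒  outside

inside=no margin=2025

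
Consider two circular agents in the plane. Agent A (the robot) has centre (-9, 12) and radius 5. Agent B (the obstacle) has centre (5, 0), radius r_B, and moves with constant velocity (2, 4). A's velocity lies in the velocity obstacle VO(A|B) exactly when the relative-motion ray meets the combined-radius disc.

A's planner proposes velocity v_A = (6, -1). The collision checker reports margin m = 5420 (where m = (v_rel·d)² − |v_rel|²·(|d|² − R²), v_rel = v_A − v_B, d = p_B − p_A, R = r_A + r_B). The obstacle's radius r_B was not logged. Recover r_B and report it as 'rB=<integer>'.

m = 5420
d = (14, -12);  v_rel = (4, -5),  |v_rel|² = 41
v_rel×d = (4)·(-12) − (-5)·(14) = 22
since m = R²·41 − 22²:  R² = (484 + 5420) / 41 = 144
R = √144 = 12  ⇒  r_B = 12 − 5 = 7

rB=7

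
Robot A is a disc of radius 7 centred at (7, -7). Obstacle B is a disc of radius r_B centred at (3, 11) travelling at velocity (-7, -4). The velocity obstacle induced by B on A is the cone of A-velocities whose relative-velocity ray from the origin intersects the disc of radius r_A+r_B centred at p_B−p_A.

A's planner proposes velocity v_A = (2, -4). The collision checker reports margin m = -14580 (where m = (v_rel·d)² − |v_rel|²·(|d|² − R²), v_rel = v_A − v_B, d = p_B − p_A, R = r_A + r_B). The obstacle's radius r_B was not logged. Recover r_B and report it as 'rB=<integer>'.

m = -14580
d = (-4, 18);  v_rel = (9, 0),  |v_rel|² = 81
v_rel×d = (9)·(18) − (0)·(-4) = 162
since m = R²·81 − 162²:  R² = (26244 + -14580) / 81 = 144
R = √144 = 12  ⇒  r_B = 12 − 7 = 5

rB=5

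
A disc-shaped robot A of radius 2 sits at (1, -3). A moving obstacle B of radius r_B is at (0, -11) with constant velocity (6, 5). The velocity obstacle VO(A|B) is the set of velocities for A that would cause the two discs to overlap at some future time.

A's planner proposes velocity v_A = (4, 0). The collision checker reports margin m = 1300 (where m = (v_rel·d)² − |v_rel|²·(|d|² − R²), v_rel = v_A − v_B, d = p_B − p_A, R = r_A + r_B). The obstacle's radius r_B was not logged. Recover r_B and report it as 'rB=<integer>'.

m = 1300
d = (-1, -8);  v_rel = (-2, -5),  |v_rel|² = 29
v_rel×d = (-2)·(-8) − (-5)·(-1) = 11
since m = R²·29 − 11²:  R² = (121 + 1300) / 29 = 49
R = √49 = 7  ⇒  r_B = 7 − 2 = 5

rB=5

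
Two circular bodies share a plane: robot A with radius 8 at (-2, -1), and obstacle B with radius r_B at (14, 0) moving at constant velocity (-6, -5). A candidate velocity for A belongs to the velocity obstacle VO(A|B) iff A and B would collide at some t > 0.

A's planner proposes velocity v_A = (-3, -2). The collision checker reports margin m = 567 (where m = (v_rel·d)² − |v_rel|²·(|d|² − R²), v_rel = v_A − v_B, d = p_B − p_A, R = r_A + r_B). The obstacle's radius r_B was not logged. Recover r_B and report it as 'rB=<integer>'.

m = 567
d = (16, 1);  v_rel = (3, 3),  |v_rel|² = 18
v_rel×d = (3)·(1) − (3)·(16) = -45
since m = R²·18 − (-45)²:  R² = (2025 + 567) / 18 = 144
R = √144 = 12  ⇒  r_B = 12 − 8 = 4

rB=4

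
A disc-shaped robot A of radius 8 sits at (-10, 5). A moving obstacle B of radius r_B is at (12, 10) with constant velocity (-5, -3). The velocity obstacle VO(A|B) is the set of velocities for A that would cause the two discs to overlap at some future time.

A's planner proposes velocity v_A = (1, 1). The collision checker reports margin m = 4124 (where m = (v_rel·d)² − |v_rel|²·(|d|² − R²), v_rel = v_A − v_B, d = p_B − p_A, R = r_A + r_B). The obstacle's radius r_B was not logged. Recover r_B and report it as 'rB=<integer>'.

m = 4124
d = (22, 5);  v_rel = (6, 4),  |v_rel|² = 52
v_rel×d = (6)·(5) − (4)·(22) = -58
since m = R²·52 − (-58)²:  R² = (3364 + 4124) / 52 = 144
R = √144 = 12  ⇒  r_B = 12 − 8 = 4

rB=4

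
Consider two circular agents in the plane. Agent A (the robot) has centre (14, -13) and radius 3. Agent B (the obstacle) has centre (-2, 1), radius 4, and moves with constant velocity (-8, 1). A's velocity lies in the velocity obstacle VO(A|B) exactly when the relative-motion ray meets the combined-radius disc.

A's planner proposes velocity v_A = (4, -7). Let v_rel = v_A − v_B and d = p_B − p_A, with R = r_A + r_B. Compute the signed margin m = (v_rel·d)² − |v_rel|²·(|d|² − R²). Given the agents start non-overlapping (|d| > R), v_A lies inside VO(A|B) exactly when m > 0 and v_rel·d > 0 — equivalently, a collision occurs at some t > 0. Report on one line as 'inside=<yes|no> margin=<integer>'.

d = (-16, 14),  |d|² = 452;  R = 3+4 = 7,  c = 452−7² = 403
v_rel = (12, -8),  |v_rel|² = 208;  v_rel·d = (12)·(-16) + (-8)·(14) = -304
208·t² + 608·t + 403 = 0  ⇒  m = (-304)² − 208·403 = 8592
m = 8592 > 0,  v_rel·d = -304 < 0  ⇒  outside

inside=no margin=8592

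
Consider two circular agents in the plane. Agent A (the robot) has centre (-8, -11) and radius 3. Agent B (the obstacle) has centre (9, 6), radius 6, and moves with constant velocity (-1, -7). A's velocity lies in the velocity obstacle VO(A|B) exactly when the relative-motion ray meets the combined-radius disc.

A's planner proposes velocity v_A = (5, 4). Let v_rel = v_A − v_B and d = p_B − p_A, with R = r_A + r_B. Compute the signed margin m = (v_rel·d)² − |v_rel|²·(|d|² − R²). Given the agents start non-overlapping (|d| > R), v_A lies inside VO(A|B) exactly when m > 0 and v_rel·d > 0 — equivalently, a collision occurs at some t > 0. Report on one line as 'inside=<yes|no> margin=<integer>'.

d = (17, 17),  |d|² = 578;  R = 3+6 = 9,  c = 578−9² = 497
v_rel = (6, 11),  |v_rel|² = 157;  v_rel·d = (6)·(17) + (11)·(17) = 289
157·t² − 578·t + 497 = 0  ⇒  m = 289² − 157·497 = 5492
m = 5492 > 0,  v_rel·d = 289 > 0  ⇒  inside

inside=yes margin=5492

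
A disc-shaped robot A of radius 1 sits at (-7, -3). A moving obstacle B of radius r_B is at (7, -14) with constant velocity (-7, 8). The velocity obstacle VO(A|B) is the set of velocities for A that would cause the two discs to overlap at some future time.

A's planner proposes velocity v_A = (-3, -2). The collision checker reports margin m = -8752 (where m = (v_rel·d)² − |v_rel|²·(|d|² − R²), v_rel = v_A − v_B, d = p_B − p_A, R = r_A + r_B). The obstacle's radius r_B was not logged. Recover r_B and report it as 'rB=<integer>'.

m = -8752
d = (14, -11);  v_rel = (4, -10),  |v_rel|² = 116
v_rel×d = (4)·(-11) − (-10)·(14) = 96
since m = R²·116 − 96²:  R² = (9216 + -8752) / 116 = 4
R = √4 = 2  ⇒  r_B = 2 − 1 = 1

rB=1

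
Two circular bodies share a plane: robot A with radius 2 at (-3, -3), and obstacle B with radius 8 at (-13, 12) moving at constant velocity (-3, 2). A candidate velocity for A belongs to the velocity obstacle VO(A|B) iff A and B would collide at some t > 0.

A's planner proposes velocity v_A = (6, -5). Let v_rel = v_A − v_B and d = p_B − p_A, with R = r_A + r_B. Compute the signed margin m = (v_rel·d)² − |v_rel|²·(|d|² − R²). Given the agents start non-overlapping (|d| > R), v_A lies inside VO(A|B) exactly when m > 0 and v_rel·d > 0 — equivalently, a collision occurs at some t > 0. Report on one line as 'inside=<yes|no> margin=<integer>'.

d = (-10, 15),  |d|² = 325;  R = 2+8 = 10,  c = 325−10² = 225
v_rel = (9, -7),  |v_rel|² = 130;  v_rel·d = (9)·(-10) + (-7)·(15) = -195
130·t² + 390·t + 225 = 0  ⇒  m = (-195)² − 130·225 = 8775
m = 8775 > 0,  v_rel·d = -195 < 0  ⇒  outside

inside=no margin=8775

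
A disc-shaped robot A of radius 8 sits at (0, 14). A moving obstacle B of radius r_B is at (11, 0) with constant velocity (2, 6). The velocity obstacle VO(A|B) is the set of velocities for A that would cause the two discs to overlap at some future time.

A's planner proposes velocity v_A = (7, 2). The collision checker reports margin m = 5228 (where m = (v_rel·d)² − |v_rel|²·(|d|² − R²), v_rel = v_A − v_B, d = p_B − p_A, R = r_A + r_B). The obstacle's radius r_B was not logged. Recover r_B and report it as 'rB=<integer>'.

m = 5228
d = (11, -14);  v_rel = (5, -4),  |v_rel|² = 41
v_rel×d = (5)·(-14) − (-4)·(11) = -26
since m = R²·41 − (-26)²:  R² = (676 + 5228) / 41 = 144
R = √144 = 12  ⇒  r_B = 12 − 8 = 4

rB=4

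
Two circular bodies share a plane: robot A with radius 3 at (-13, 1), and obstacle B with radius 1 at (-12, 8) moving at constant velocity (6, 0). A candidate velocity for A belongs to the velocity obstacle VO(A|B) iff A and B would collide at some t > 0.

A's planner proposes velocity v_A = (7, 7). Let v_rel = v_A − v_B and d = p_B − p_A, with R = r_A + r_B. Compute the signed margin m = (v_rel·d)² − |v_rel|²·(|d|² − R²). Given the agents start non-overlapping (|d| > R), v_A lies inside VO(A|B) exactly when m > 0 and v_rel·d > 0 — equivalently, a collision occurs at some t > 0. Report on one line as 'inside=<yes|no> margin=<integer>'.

d = (1, 7),  |d|² = 50;  R = 3+1 = 4,  c = 50−4² = 34
v_rel = (1, 7),  |v_rel|² = 50;  v_rel·d = (1)·(1) + (7)·(7) = 50
50·t² − 100·t + 34 = 0  ⇒  m = 50² − 50·34 = 800
m = 800 > 0,  v_rel·d = 50 > 0  ⇒  inside

inside=yes margin=800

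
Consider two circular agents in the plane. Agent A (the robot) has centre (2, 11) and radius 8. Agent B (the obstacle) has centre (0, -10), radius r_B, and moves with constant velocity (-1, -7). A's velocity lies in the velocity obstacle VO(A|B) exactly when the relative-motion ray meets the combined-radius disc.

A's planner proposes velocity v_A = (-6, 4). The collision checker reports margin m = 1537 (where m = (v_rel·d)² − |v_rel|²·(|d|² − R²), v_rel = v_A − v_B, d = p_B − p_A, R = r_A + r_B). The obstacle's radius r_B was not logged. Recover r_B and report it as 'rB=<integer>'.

m = 1537
d = (-2, -21);  v_rel = (-5, 11),  |v_rel|² = 146
v_rel×d = (-5)·(-21) − (11)·(-2) = 127
since m = R²·146 − 127²:  R² = (16129 + 1537) / 146 = 121
R = √121 = 11  ⇒  r_B = 11 − 8 = 3

rB=3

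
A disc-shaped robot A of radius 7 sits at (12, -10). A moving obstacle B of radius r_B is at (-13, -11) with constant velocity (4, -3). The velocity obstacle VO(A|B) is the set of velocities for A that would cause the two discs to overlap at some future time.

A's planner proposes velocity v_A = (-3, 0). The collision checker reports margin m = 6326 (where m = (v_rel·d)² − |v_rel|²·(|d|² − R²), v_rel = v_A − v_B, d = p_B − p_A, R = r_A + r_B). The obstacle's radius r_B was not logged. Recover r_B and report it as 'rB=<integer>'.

m = 6326
d = (-25, -1);  v_rel = (-7, 3),  |v_rel|² = 58
v_rel×d = (-7)·(-1) − (3)·(-25) = 82
since m = R²·58 − 82²:  R² = (6724 + 6326) / 58 = 225
R = √225 = 15  ⇒  r_B = 15 − 7 = 8

rB=8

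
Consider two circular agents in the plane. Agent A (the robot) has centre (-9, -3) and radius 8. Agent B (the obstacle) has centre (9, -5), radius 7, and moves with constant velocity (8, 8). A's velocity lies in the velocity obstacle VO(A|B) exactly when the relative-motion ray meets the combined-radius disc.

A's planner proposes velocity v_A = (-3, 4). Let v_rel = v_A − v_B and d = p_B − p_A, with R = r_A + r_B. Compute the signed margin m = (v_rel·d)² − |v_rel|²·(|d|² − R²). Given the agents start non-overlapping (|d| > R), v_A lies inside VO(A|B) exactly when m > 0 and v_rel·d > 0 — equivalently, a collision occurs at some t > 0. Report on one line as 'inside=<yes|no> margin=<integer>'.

d = (18, -2),  |d|² = 328;  R = 8+7 = 15,  c = 328−15² = 103
v_rel = (-11, -4),  |v_rel|² = 137;  v_rel·d = (-11)·(18) + (-4)·(-2) = -190
137·t² + 380·t + 103 = 0  ⇒  m = (-190)² − 137·103 = 21989
m = 21989 > 0,  v_rel·d = -190 < 0  ⇒  outside

inside=no margin=21989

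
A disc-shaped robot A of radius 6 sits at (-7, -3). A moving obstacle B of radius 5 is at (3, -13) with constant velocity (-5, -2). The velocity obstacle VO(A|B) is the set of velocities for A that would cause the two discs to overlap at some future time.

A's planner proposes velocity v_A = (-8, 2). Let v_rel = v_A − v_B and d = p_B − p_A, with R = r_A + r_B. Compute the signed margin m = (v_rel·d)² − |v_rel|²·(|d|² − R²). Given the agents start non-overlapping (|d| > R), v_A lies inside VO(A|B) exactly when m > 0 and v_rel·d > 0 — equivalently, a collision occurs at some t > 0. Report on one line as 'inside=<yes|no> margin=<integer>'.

d = (10, -10),  |d|² = 200;  R = 6+5 = 11,  c = 200−11² = 79
v_rel = (-3, 4),  |v_rel|² = 25;  v_rel·d = (-3)·(10) + (4)·(-10) = -70
25·t² + 140·t + 79 = 0  ⇒  m = (-70)² − 25·79 = 2925
m = 2925 > 0,  v_rel·d = -70 < 0  ⇒  outside

inside=no margin=2925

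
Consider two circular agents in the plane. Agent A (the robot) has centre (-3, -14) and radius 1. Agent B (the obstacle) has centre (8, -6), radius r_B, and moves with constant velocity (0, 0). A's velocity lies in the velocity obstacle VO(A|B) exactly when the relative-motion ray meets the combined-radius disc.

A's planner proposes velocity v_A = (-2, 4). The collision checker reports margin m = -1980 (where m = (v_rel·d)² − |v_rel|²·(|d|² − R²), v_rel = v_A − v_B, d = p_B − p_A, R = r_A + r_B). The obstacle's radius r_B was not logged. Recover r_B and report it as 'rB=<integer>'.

m = -1980
d = (11, 8);  v_rel = (-2, 4),  |v_rel|² = 20
v_rel×d = (-2)·(8) − (4)·(11) = -60
since m = R²·20 − (-60)²:  R² = (3600 + -1980) / 20 = 81
R = √81 = 9  ⇒  r_B = 9 − 1 = 8

rB=8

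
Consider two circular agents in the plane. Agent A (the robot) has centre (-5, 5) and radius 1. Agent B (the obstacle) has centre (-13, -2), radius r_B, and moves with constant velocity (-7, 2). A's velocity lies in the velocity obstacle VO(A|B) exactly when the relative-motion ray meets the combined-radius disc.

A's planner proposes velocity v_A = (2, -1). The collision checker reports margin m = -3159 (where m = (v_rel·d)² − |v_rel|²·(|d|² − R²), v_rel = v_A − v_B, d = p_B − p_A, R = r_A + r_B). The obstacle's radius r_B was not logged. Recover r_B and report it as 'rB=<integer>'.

m = -3159
d = (-8, -7);  v_rel = (9, -3),  |v_rel|² = 90
v_rel×d = (9)·(-7) − (-3)·(-8) = -87
since m = R²·90 − (-87)²:  R² = (7569 + -3159) / 90 = 49
R = √49 = 7  ⇒  r_B = 7 − 1 = 6

rB=6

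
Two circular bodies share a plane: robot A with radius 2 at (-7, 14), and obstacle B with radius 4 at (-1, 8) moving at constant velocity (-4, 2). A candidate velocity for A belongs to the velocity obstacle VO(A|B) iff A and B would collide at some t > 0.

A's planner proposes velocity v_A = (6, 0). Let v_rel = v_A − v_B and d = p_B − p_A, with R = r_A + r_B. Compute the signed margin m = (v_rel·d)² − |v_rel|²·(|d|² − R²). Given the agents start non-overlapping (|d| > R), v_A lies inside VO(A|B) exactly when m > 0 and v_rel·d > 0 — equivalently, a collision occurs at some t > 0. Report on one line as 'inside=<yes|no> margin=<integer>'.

d = (6, -6),  |d|² = 72;  R = 2+4 = 6,  c = 72−6² = 36
v_rel = (10, -2),  |v_rel|² = 104;  v_rel·d = (10)·(6) + (-2)·(-6) = 72
104·t² − 144·t + 36 = 0  ⇒  m = 72² − 104·36 = 1440
m = 1440 > 0,  v_rel·d = 72 > 0  ⇒  inside

inside=yes margin=1440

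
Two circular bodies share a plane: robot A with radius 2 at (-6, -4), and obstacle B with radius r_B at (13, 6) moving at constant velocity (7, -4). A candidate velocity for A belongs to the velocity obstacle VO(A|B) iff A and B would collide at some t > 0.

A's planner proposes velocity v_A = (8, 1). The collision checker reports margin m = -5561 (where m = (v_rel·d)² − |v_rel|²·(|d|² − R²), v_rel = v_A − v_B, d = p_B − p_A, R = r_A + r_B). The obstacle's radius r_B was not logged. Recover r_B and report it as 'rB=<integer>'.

m = -5561
d = (19, 10);  v_rel = (1, 5),  |v_rel|² = 26
v_rel×d = (1)·(10) − (5)·(19) = -85
since m = R²·26 − (-85)²:  R² = (7225 + -5561) / 26 = 64
R = √64 = 8  ⇒  r_B = 8 − 2 = 6

rB=6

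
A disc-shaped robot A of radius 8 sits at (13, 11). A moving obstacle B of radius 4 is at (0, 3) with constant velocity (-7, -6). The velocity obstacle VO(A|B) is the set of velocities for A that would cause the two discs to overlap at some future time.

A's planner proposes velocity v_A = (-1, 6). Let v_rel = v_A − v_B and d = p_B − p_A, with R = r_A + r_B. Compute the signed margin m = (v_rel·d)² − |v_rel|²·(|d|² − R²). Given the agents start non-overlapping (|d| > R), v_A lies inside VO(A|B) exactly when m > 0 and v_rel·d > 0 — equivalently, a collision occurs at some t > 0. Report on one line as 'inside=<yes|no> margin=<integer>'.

d = (-13, -8),  |d|² = 233;  R = 8+4 = 12,  c = 233−12² = 89
v_rel = (6, 12),  |v_rel|² = 180;  v_rel·d = (6)·(-13) + (12)·(-8) = -174
180·t² + 348·t + 89 = 0  ⇒  m = (-174)² − 180·89 = 14256
m = 14256 > 0,  v_rel·d = -174 < 0  ⇒  outside

inside=no margin=14256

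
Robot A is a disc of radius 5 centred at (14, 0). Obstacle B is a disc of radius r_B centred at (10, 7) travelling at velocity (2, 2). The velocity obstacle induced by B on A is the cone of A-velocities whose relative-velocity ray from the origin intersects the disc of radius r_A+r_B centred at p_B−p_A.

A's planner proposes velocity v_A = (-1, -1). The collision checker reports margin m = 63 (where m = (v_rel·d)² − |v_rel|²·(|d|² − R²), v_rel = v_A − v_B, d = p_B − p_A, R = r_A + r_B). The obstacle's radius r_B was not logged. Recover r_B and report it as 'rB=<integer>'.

m = 63
d = (-4, 7);  v_rel = (-3, -3),  |v_rel|² = 18
v_rel×d = (-3)·(7) − (-3)·(-4) = -33
since m = R²·18 − (-33)²:  R² = (1089 + 63) / 18 = 64
R = √64 = 8  ⇒  r_B = 8 − 5 = 3

rB=3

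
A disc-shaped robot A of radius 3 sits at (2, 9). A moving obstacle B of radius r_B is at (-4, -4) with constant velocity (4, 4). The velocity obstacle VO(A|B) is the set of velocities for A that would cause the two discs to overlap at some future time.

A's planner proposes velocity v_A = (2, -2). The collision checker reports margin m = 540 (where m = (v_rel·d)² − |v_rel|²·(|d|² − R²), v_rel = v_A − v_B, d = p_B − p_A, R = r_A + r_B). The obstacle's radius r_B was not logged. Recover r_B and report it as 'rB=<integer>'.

m = 540
d = (-6, -13);  v_rel = (-2, -6),  |v_rel|² = 40
v_rel×d = (-2)·(-13) − (-6)·(-6) = -10
since m = R²·40 − (-10)²:  R² = (100 + 540) / 40 = 16
R = √16 = 4  ⇒  r_B = 4 − 3 = 1

rB=1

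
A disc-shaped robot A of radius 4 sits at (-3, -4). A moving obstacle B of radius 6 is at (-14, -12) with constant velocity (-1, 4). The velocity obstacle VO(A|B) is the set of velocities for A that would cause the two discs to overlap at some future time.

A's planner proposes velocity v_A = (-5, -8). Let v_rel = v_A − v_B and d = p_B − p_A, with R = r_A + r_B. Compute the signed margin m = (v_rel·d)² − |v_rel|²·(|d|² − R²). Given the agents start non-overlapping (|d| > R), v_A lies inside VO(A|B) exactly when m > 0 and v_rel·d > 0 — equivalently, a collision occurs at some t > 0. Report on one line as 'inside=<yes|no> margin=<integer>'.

d = (-11, -8),  |d|² = 185;  R = 4+6 = 10,  c = 185−10² = 85
v_rel = (-4, -12),  |v_rel|² = 160;  v_rel·d = (-4)·(-11) + (-12)·(-8) = 140
160·t² − 280·t + 85 = 0  ⇒  m = 140² − 160·85 = 6000
m = 6000 > 0,  v_rel·d = 140 > 0  ⇒  inside

inside=yes margin=6000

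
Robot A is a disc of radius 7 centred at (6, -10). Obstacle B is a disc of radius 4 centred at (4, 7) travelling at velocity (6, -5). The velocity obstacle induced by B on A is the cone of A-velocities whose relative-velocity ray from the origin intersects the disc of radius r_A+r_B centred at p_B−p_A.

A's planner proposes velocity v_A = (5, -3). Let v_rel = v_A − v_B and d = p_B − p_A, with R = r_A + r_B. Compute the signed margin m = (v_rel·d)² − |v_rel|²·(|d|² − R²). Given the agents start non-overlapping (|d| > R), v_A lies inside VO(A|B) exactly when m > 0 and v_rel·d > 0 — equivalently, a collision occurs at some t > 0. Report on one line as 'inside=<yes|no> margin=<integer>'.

d = (-2, 17),  |d|² = 293;  R = 7+4 = 11,  c = 293−11² = 172
v_rel = (-1, 2),  |v_rel|² = 5;  v_rel·d = (-1)·(-2) + (2)·(17) = 36
5·t² − 72·t + 172 = 0  ⇒  m = 36² − 5·172 = 436
m = 436 > 0,  v_rel·d = 36 > 0  ⇒  inside

inside=yes margin=436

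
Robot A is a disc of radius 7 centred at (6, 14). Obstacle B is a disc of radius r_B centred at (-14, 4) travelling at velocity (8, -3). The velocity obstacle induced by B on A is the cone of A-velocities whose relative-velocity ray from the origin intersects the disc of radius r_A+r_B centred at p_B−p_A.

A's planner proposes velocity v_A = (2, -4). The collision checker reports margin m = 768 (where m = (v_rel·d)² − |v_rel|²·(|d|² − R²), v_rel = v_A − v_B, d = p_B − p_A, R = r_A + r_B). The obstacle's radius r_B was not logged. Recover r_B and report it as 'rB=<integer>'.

m = 768
d = (-20, -10);  v_rel = (-6, -1),  |v_rel|² = 37
v_rel×d = (-6)·(-10) − (-1)·(-20) = 40
since m = R²·37 − 40²:  R² = (1600 + 768) / 37 = 64
R = √64 = 8  ⇒  r_B = 8 − 7 = 1

rB=1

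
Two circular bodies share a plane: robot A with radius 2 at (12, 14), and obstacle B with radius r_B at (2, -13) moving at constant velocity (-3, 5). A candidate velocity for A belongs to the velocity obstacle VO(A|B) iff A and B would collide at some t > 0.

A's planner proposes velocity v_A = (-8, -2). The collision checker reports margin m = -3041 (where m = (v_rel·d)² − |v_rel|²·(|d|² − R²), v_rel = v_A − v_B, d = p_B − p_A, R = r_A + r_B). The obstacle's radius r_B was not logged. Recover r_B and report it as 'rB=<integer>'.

m = -3041
d = (-10, -27);  v_rel = (-5, -7),  |v_rel|² = 74
v_rel×d = (-5)·(-27) − (-7)·(-10) = 65
since m = R²·74 − 65²:  R² = (4225 + -3041) / 74 = 16
R = √16 = 4  ⇒  r_B = 4 − 2 = 2

rB=2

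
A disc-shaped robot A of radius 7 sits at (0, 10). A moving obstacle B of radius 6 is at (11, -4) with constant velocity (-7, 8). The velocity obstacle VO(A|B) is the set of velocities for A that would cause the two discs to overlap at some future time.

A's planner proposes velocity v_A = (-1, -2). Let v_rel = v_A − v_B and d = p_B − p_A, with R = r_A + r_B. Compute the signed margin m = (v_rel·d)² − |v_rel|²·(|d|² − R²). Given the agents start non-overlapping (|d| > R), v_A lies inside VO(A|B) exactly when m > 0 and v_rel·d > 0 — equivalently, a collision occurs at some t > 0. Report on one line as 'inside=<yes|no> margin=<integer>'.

d = (11, -14),  |d|² = 317;  R = 7+6 = 13,  c = 317−13² = 148
v_rel = (6, -10),  |v_rel|² = 136;  v_rel·d = (6)·(11) + (-10)·(-14) = 206
136·t² − 412·t + 148 = 0  ⇒  m = 206² − 136·148 = 22308
m = 22308 > 0,  v_rel·d = 206 > 0  ⇒  inside

inside=yes margin=22308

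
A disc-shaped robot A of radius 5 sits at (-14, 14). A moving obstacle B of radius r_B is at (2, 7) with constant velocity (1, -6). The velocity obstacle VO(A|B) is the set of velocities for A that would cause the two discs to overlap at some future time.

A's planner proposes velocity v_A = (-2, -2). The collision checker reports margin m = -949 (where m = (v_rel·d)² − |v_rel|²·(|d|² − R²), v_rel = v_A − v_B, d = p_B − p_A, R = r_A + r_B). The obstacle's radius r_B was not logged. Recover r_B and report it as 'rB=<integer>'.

m = -949
d = (16, -7);  v_rel = (-3, 4),  |v_rel|² = 25
v_rel×d = (-3)·(-7) − (4)·(16) = -43
since m = R²·25 − (-43)²:  R² = (1849 + -949) / 25 = 36
R = √36 = 6  ⇒  r_B = 6 − 5 = 1

rB=1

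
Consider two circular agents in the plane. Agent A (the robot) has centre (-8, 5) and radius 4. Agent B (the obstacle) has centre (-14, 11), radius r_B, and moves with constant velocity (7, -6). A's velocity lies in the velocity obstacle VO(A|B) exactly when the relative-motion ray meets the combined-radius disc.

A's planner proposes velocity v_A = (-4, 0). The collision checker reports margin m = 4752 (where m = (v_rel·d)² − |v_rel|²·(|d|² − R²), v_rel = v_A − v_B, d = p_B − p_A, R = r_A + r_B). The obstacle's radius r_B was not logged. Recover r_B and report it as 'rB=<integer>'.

m = 4752
d = (-6, 6);  v_rel = (-11, 6),  |v_rel|² = 157
v_rel×d = (-11)·(6) − (6)·(-6) = -30
since m = R²·157 − (-30)²:  R² = (900 + 4752) / 157 = 36
R = √36 = 6  ⇒  r_B = 6 − 4 = 2

rB=2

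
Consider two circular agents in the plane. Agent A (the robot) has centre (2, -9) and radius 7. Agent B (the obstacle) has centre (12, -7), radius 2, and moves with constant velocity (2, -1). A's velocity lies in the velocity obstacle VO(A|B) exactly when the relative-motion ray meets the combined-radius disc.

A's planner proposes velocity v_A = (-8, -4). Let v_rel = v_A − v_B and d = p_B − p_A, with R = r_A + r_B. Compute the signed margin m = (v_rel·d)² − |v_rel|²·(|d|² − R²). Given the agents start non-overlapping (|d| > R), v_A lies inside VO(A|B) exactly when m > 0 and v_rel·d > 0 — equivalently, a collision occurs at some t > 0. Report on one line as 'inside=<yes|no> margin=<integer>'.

d = (10, 2),  |d|² = 104;  R = 7+2 = 9,  c = 104−9² = 23
v_rel = (-10, -3),  |v_rel|² = 109;  v_rel·d = (-10)·(10) + (-3)·(2) = -106
109·t² + 212·t + 23 = 0  ⇒  m = (-106)² − 109·23 = 8729
m = 8729 > 0,  v_rel·d = -106 < 0  ⇒  outside

inside=no margin=8729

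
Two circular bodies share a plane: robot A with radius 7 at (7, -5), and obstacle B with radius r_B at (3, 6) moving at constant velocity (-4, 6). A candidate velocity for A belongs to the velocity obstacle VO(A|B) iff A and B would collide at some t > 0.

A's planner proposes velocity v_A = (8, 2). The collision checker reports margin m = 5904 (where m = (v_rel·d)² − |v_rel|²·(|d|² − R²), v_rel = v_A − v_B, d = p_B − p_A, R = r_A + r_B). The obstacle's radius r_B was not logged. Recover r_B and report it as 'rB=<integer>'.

m = 5904
d = (-4, 11);  v_rel = (12, -4),  |v_rel|² = 160
v_rel×d = (12)·(11) − (-4)·(-4) = 116
since m = R²·160 − 116²:  R² = (13456 + 5904) / 160 = 121
R = √121 = 11  ⇒  r_B = 11 − 7 = 4

rB=4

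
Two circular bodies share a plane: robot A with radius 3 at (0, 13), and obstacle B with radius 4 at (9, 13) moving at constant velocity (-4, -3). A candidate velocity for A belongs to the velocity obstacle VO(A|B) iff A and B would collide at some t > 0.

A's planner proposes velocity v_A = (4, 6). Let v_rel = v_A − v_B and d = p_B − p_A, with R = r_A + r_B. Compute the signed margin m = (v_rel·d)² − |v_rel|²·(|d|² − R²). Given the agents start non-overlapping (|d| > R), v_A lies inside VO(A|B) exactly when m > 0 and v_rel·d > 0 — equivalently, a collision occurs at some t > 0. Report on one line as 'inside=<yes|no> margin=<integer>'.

d = (9, 0),  |d|² = 81;  R = 3+4 = 7,  c = 81−7² = 32
v_rel = (8, 9),  |v_rel|² = 145;  v_rel·d = (8)·(9) + (9)·(0) = 72
145·t² − 144·t + 32 = 0  ⇒  m = 72² − 145·32 = 544
m = 544 > 0,  v_rel·d = 72 > 0  ⇒  inside

inside=yes margin=544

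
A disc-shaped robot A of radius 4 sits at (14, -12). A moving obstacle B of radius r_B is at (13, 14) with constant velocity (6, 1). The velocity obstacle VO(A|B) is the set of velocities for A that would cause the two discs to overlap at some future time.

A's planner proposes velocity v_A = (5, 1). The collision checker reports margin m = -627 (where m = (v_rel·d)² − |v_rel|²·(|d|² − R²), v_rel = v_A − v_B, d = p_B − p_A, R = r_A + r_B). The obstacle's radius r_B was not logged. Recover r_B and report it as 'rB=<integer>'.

m = -627
d = (-1, 26);  v_rel = (-1, 0),  |v_rel|² = 1
v_rel×d = (-1)·(26) − (0)·(-1) = -26
since m = R²·1 − (-26)²:  R² = (676 + -627) / 1 = 49
R = √49 = 7  ⇒  r_B = 7 − 4 = 3

rB=3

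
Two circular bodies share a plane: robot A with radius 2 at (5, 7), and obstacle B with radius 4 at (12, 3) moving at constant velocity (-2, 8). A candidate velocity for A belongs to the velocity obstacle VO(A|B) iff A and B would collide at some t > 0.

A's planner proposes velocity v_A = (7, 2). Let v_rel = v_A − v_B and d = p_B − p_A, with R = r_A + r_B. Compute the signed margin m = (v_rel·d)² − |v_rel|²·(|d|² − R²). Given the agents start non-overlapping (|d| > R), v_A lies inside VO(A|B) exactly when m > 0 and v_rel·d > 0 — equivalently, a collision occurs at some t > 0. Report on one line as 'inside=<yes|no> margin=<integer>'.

d = (7, -4),  |d|² = 65;  R = 2+4 = 6,  c = 65−6² = 29
v_rel = (9, -6),  |v_rel|² = 117;  v_rel·d = (9)·(7) + (-6)·(-4) = 87
117·t² − 174·t + 29 = 0  ⇒  m = 87² − 117·29 = 4176
m = 4176 > 0,  v_rel·d = 87 > 0  ⇒  inside

inside=yes margin=4176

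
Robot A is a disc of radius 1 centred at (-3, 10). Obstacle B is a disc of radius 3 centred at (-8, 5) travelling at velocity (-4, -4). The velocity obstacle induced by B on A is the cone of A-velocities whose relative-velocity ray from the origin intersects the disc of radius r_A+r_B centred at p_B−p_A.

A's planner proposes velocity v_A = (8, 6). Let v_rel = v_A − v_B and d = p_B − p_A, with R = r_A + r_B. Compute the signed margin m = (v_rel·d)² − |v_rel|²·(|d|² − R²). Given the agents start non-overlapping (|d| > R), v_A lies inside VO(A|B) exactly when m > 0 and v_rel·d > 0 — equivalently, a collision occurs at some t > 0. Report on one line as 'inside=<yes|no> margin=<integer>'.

d = (-5, -5),  |d|² = 50;  R = 1+3 = 4,  c = 50−4² = 34
v_rel = (12, 10),  |v_rel|² = 244;  v_rel·d = (12)·(-5) + (10)·(-5) = -110
244·t² + 220·t + 34 = 0  ⇒  m = (-110)² − 244·34 = 3804
m = 3804 > 0,  v_rel·d = -110 < 0  ⇒  outside

inside=no margin=3804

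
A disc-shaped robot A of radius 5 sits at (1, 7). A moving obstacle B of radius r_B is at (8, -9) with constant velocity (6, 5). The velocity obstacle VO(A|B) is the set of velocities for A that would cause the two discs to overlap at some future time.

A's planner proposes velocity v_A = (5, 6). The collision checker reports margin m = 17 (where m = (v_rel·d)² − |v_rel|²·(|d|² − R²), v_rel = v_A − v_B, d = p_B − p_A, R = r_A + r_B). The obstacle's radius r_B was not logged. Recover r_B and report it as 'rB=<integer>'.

m = 17
d = (7, -16);  v_rel = (-1, 1),  |v_rel|² = 2
v_rel×d = (-1)·(-16) − (1)·(7) = 9
since m = R²·2 − 9²:  R² = (81 + 17) / 2 = 49
R = √49 = 7  ⇒  r_B = 7 − 5 = 2

rB=2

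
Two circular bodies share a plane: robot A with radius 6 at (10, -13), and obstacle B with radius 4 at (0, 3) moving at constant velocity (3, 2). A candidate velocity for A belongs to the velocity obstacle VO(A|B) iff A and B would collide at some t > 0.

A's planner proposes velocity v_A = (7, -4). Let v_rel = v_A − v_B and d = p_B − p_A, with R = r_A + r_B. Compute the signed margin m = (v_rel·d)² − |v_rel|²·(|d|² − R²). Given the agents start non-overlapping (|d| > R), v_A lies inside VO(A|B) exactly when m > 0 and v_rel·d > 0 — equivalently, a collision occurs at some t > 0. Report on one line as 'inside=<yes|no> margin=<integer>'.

d = (-10, 16),  |d|² = 356;  R = 6+4 = 10,  c = 356−10² = 256
v_rel = (4, -6),  |v_rel|² = 52;  v_rel·d = (4)·(-10) + (-6)·(16) = -136
52·t² + 272·t + 256 = 0  ⇒  m = (-136)² − 52·256 = 5184
m = 5184 > 0,  v_rel·d = -136 < 0  ⇒  outside

inside=no margin=5184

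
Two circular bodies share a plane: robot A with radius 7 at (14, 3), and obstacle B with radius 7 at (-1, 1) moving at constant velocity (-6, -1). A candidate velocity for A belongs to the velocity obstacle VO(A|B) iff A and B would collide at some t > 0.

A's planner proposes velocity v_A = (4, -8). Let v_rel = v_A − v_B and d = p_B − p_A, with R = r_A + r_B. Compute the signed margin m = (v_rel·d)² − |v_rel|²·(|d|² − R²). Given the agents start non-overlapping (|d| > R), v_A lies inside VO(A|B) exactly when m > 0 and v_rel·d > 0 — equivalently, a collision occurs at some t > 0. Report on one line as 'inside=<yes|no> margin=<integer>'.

d = (-15, -2),  |d|² = 229;  R = 7+7 = 14,  c = 229−14² = 33
v_rel = (10, -7),  |v_rel|² = 149;  v_rel·d = (10)·(-15) + (-7)·(-2) = -136
149·t² + 272·t + 33 = 0  ⇒  m = (-136)² − 149·33 = 13579
m = 13579 > 0,  v_rel·d = -136 < 0  ⇒  outside

inside=no margin=13579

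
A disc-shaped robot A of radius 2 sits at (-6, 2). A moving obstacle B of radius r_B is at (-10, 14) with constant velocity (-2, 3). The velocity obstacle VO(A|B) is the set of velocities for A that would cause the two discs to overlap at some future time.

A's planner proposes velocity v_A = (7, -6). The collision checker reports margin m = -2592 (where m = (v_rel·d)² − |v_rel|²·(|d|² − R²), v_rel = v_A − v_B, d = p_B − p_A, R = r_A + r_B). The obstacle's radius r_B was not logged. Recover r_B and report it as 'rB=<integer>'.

m = -2592
d = (-4, 12);  v_rel = (9, -9),  |v_rel|² = 162
v_rel×d = (9)·(12) − (-9)·(-4) = 72
since m = R²·162 − 72²:  R² = (5184 + -2592) / 162 = 16
R = √16 = 4  ⇒  r_B = 4 − 2 = 2

rB=2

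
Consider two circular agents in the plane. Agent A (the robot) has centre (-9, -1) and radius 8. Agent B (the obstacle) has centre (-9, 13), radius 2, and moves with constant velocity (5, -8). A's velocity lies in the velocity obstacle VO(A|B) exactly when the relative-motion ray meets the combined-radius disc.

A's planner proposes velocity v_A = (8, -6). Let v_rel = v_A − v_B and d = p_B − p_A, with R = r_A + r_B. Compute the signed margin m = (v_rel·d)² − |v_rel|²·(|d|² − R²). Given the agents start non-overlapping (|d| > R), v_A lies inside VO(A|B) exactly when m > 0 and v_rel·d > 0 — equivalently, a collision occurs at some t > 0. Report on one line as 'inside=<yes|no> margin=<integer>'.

d = (0, 14),  |d|² = 196;  R = 8+2 = 10,  c = 196−10² = 96
v_rel = (3, 2),  |v_rel|² = 13;  v_rel·d = (3)·(0) + (2)·(14) = 28
13·t² − 56·t + 96 = 0  ⇒  m = 28² − 13·96 = -464
m = -464 < 0,  v_rel·d = 28 > 0  ⇒  outside

inside=no margin=-464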